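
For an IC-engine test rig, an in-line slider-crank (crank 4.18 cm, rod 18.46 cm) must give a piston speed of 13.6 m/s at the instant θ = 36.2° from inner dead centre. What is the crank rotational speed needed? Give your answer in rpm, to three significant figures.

For an in-line slider-crank, |v_piston| = rω|sinθ|·[1 + r cosθ/√(L² − r² sin²θ)].
With r = 0.0418 m, L = 0.1846 m, θ = 36.2°: the bracketed kinematic factor |dx/dθ| = 0.029239 m.
ω = v/|dx/dθ| = 13.6/0.029239 = 465.13 rad/s.
N = 60ω/(2π) = 4441.7 rpm.

4440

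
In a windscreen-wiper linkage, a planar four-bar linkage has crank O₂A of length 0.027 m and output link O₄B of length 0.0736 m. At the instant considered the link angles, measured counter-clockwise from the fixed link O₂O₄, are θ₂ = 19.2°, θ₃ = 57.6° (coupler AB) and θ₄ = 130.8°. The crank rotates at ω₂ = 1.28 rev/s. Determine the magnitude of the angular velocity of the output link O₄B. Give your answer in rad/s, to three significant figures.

1.91

ω₂ = 8.042 rad/s (from 1.28 rev/s).
Differentiating the loop-closure r₂e^{iθ₂}+r₃e^{iθ₃}=r₁+r₄e^{iθ₄} gives r₂ω₂e^{iθ₂}+r₃ω₃e^{iθ₃}=r₄ω₄e^{iθ₄}.
Eliminating the other unknown: ω₄ = r₂ω₂ sin(θ₂−θ₃) / [r₄ sin(θ₄−θ₃)].
Numerator sine = -0.62115; denominator sine = +0.95732.
Result = 0.027·8.042·(-0.62115) / (0.0736·(+0.95732)) = -1.9143 rad/s; magnitude 1.9143 rad/s.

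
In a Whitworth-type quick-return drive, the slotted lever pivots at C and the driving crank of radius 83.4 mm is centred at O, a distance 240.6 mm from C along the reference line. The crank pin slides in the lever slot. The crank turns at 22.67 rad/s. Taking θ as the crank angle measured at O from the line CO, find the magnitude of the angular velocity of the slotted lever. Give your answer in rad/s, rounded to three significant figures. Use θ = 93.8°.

2.05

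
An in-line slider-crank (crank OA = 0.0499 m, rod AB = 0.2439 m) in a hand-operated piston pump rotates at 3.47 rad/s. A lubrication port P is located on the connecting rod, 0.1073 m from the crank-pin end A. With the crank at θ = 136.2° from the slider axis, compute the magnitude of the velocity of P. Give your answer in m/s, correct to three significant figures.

0.132

ω = 3.47 rad/s.  Crank-pin speed |V_A| = rω = 0.17315 m/s, perpendicular to OA.
Rod angle: sinφ = −(r/L) sinθ ⇒ φ = -8.141°; ω_rod = −rω cosθ/√(L²−r²sin²θ) = +0.51762 rad/s.
V_P = V_A + ω_rod × AP, with AP = 0.1073 m along the rod.
Components: V_Px = −rω sinθ − a·ω_rod·sinφ = -0.11198 m/s;  V_Py = rω cosθ + a·ω_rod·cosφ = -0.069994 m/s.
|V_P| = √(V_Px² + V_Py²) = 0.13206 m/s.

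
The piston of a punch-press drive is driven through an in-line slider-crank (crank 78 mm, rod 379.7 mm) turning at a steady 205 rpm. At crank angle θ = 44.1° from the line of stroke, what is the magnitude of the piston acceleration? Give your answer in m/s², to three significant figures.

26.1

ω = 2π·205/60 = 21.47 rad/s
x(θ) = r cosθ + √(L² − r² sin²θ); with ω constant, a = ω²·d²x/dθ².
d²x/dθ² = −r cosθ − r²(cos2θ)/√u − r⁴ sin²2θ/(4u^{3/2}),  u = L² − r² sin²θ = 0.141226 m².
Substituting r = 0.078 m, L = 0.3797 m, θ = 44.1°: d²x/dθ² = -0.056697 m.
a = ω²·d²x/dθ² = (21.47)²·(-0.056697) = -26.129 m/s²;  |a| = 26.129 m/s².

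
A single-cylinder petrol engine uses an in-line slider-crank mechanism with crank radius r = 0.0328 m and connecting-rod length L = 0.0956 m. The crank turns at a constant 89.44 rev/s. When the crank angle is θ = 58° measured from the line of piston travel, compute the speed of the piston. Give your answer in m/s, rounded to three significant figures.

18.6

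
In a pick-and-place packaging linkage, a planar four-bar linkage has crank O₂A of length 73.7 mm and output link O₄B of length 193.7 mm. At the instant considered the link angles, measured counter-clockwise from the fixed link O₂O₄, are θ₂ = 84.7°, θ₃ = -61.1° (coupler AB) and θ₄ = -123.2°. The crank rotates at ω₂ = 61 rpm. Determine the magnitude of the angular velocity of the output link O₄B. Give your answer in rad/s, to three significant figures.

ω₂ = 6.388 rad/s (from 61 rpm).
Differentiating the loop-closure r₂e^{iθ₂}+r₃e^{iθ₃}=r₁+r₄e^{iθ₄} gives r₂ω₂e^{iθ₂}+r₃ω₃e^{iθ₃}=r₄ω₄e^{iθ₄}.
Eliminating the other unknown: ω₄ = r₂ω₂ sin(θ₂−θ₃) / [r₄ sin(θ₄−θ₃)].
Numerator sine = +0.56208; denominator sine = -0.88377.
Result = 0.0737·6.388·(+0.56208) / (0.1937·(-0.88377)) = -1.5458 rad/s; magnitude 1.5458 rad/s.

1.55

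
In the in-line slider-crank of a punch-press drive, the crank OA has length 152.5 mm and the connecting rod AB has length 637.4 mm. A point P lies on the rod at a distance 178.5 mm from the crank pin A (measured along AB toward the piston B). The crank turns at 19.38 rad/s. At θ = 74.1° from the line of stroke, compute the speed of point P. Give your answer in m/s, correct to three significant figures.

ω = 19.38 rad/s.  Crank-pin speed |V_A| = rω = 2.9554 m/s, perpendicular to OA.
Rod angle: sinφ = −(r/L) sinθ ⇒ φ = -13.303°; ω_rod = −rω cosθ/√(L²−r²sin²θ) = -1.3053 rad/s.
V_P = V_A + ω_rod × AP, with AP = 0.1785 m along the rod.
Components: V_Px = −rω sinθ − a·ω_rod·sinφ = -2.896 m/s;  V_Py = rω cosθ + a·ω_rod·cosφ = +0.58293 m/s.
|V_P| = √(V_Px² + V_Py²) = 2.9541 m/s.

2.95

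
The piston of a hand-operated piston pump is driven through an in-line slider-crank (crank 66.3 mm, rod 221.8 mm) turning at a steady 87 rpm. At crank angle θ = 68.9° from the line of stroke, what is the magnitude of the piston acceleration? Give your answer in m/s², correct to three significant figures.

ω = 2π·87/60 = 9.111 rad/s
x(θ) = r cosθ + √(L² − r² sin²θ); with ω constant, a = ω²·d²x/dθ².
d²x/dθ² = −r cosθ − r²(cos2θ)/√u − r⁴ sin²2θ/(4u^{3/2}),  u = L² − r² sin²θ = 0.0453692 m².
Substituting r = 0.0663 m, L = 0.2218 m, θ = 68.9°: d²x/dθ² = -0.0088054 m.
a = ω²·d²x/dθ² = (9.111)²·(-0.0088054) = -0.73087 m/s²;  |a| = 0.73087 m/s².

0.731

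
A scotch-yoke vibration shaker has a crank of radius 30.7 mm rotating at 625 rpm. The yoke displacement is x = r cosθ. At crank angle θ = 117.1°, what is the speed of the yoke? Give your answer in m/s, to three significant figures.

ω = 65.45 rad/s (from 625 rpm).
x = r cosθ ⇒ ẋ = −rω sinθ.
|v| = rω|sinθ| = 0.0307·65.45·|sin 117.1°| = 1.7887 m/s.

1.79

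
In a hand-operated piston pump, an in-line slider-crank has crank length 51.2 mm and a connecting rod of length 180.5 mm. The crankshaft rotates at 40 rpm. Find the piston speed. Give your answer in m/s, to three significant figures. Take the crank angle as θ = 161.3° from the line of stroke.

0.0502

ω = 2π·40/60 = 4.189 rad/s
For an in-line slider-crank, x = r cosθ + √(L² − r² sin²θ), so v = −rω sinθ·[1 + r cosθ/√(L² − r² sin²θ)].
With r = 0.0512 m, L = 0.1805 m, θ = 161.3°: √(L² − r² sin²θ) = 0.17975 m.
v = −0.0512·4.189·0.32061·[1 + 0.0512·-0.94721/0.17975] = -0.050209 m/s.
|v| = 0.050209 m/s.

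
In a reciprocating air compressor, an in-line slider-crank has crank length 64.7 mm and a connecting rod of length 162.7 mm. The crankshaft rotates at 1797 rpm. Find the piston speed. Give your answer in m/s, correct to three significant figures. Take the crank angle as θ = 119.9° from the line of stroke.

ω = 2π·1797/60 = 188.2 rad/s
For an in-line slider-crank, x = r cosθ + √(L² − r² sin²θ), so v = −rω sinθ·[1 + r cosθ/√(L² − r² sin²θ)].
With r = 0.0647 m, L = 0.1627 m, θ = 119.9°: √(L² − r² sin²θ) = 0.15273 m.
v = −0.0647·188.2·0.86690·[1 + 0.0647·-0.49849/0.15273] = -8.3258 m/s.
|v| = 8.3258 m/s.

8.33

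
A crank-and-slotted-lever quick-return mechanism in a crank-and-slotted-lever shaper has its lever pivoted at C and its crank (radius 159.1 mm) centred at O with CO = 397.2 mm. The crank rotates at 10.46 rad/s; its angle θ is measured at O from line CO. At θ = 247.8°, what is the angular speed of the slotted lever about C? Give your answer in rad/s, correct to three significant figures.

0.111

ω = 10.46 rad/s
Crank pin A relative to C: A = (d + r cosθ, r sinθ); lever angle φ = atan2(r sinθ, d + r cosθ).
Differentiating tanφ: φ̇ = rω(d cosθ + r)/(d² + r² + 2dr cosθ).
d² + r² + 2dr cosθ = |CA|² = 0.135326 m²;  d cosθ + r = +0.0090216 m.
|ω_lever| = |0.1591·10.46·+0.0090216| / 0.135326 = 0.11094 rad/s.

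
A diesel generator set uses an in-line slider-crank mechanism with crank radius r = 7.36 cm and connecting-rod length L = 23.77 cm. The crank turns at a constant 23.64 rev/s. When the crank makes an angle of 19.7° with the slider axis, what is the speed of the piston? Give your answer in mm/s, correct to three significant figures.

ω = 2π·23.6 = 148.5 rad/s
For an in-line slider-crank, x = r cosθ + √(L² − r² sin²θ), so v = −rω sinθ·[1 + r cosθ/√(L² − r² sin²θ)].
With r = 0.0736 m, L = 0.2377 m, θ = 19.7°: √(L² − r² sin²θ) = 0.2364 m.
v = −0.0736·148.5·0.33710·[1 + 0.0736·0.94147/0.2364] = -4.7653 m/s.
|v| = 4.7653 m/s = 4765.3 mm/s.

4770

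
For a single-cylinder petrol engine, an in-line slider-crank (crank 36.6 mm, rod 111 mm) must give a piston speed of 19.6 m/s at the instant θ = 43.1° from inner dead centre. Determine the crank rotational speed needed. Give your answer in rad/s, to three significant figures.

628

For an in-line slider-crank, |v_piston| = rω|sinθ|·[1 + r cosθ/√(L² − r² sin²θ)].
With r = 0.0366 m, L = 0.111 m, θ = 43.1°: the bracketed kinematic factor |dx/dθ| = 0.031187 m.
ω = v/|dx/dθ| = 19.6/0.031187 = 628.46 rad/s.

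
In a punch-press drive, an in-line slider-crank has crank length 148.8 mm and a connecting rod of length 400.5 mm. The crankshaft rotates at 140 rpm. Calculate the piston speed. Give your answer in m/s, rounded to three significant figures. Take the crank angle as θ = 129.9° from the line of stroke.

ω = 2π·140/60 = 14.66 rad/s
For an in-line slider-crank, x = r cosθ + √(L² − r² sin²θ), so v = −rω sinθ·[1 + r cosθ/√(L² − r² sin²θ)].
With r = 0.1488 m, L = 0.4005 m, θ = 129.9°: √(L² − r² sin²θ) = 0.38389 m.
v = −0.1488·14.66·0.76717·[1 + 0.1488·-0.64145/0.38389] = -1.2575 m/s.
|v| = 1.2575 m/s.

1.26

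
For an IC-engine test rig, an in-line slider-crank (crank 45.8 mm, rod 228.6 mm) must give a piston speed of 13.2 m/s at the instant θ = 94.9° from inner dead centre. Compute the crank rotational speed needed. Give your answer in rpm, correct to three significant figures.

2810

For an in-line slider-crank, |v_piston| = rω|sinθ|·[1 + r cosθ/√(L² − r² sin²θ)].
With r = 0.0458 m, L = 0.2286 m, θ = 94.9°: the bracketed kinematic factor |dx/dθ| = 0.044836 m.
ω = v/|dx/dθ| = 13.2/0.044836 = 294.41 rad/s.
N = 60ω/(2π) = 2811.4 rpm.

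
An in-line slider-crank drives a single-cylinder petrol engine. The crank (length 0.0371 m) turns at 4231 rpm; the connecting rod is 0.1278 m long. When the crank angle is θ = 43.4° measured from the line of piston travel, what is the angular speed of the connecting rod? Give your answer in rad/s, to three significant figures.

ω = 443.1 rad/s (converted from 4231 rpm).
The rod makes angle φ with the slider axis where L sinφ = r sinθ; differentiating, L cosφ·φ̇ = r ω cosθ.
L cosφ = √(L² − r² sin²θ) = 0.12523 m.
|ω_rod| = r ω |cosθ| / √(L² − r² sin²θ) = 0.0371·443.1·0.72657/0.12523 = 95.37 rad/s.

95.4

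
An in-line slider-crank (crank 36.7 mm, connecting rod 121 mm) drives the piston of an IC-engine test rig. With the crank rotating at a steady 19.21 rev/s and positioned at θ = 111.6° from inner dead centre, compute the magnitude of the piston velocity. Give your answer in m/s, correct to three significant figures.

ω = 2π·19.2 = 120.7 rad/s
For an in-line slider-crank, x = r cosθ + √(L² − r² sin²θ), so v = −rω sinθ·[1 + r cosθ/√(L² − r² sin²θ)].
With r = 0.0367 m, L = 0.121 m, θ = 111.6°: √(L² − r² sin²θ) = 0.11609 m.
v = −0.0367·120.7·0.92978·[1 + 0.0367·-0.36812/0.11609] = -3.6393 m/s.
|v| = 3.6393 m/s.

3.64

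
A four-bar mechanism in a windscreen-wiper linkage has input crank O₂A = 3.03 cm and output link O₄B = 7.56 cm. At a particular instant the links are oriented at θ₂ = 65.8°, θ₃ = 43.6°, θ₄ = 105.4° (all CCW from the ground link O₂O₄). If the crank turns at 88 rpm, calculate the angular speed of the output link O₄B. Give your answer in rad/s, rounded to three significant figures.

ω₂ = 9.215 rad/s (from 88 rpm).
Differentiating the loop-closure r₂e^{iθ₂}+r₃e^{iθ₃}=r₁+r₄e^{iθ₄} gives r₂ω₂e^{iθ₂}+r₃ω₃e^{iθ₃}=r₄ω₄e^{iθ₄}.
Eliminating the other unknown: ω₄ = r₂ω₂ sin(θ₂−θ₃) / [r₄ sin(θ₄−θ₃)].
Numerator sine = +0.37784; denominator sine = +0.88130.
Result = 0.0303·9.215·(+0.37784) / (0.0756·(+0.88130)) = +1.5835 rad/s; magnitude 1.5835 rad/s.

1.58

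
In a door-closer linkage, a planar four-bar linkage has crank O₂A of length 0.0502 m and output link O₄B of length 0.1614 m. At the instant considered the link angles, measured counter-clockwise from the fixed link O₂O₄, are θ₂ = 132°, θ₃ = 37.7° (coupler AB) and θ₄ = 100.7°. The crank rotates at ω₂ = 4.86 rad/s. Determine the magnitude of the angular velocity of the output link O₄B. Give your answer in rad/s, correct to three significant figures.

1.69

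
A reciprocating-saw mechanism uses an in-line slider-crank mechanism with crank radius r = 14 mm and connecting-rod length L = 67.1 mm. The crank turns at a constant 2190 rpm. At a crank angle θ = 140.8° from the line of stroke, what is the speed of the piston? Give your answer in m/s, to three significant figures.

1.70

ω = 2π·2190/60 = 229.3 rad/s
For an in-line slider-crank, x = r cosθ + √(L² − r² sin²θ), so v = −rω sinθ·[1 + r cosθ/√(L² − r² sin²θ)].
With r = 0.014 m, L = 0.0671 m, θ = 140.8°: √(L² − r² sin²θ) = 0.066514 m.
v = −0.014·229.3·0.63203·[1 + 0.014·-0.77494/0.066514] = -1.6983 m/s.
|v| = 1.6983 m/s.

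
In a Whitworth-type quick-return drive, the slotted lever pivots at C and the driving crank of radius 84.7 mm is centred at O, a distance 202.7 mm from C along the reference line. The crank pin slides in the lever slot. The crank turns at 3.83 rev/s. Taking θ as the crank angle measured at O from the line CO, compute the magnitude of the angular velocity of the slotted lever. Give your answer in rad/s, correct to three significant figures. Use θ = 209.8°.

10.1

ω = 24.06 rad/s (from 3.83 rev/s).
Crank pin A relative to C: A = (d + r cosθ, r sinθ); lever angle φ = atan2(r sinθ, d + r cosθ).
Differentiating tanφ: φ̇ = rω(d cosθ + r)/(d² + r² + 2dr cosθ).
d² + r² + 2dr cosθ = |CA|² = 0.0184646 m²;  d cosθ + r = -0.091196 m.
|ω_lever| = |0.0847·24.06·-0.091196| / 0.0184646 = 10.067 rad/s.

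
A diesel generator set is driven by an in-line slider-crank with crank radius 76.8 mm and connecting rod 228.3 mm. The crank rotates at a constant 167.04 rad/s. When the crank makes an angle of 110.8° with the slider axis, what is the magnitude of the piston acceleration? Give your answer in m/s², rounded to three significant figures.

ω = 167 rad/s
x(θ) = r cosθ + √(L² − r² sin²θ); with ω constant, a = ω²·d²x/dθ².
d²x/dθ² = −r cosθ − r²(cos2θ)/√u − r⁴ sin²2θ/(4u^{3/2}),  u = L² − r² sin²θ = 0.0469664 m².
Substituting r = 0.0768 m, L = 0.2283 m, θ = 110.8°: d²x/dθ² = +0.047248 m.
a = ω²·d²x/dθ² = (167)²·(+0.047248) = +1318.3 m/s²;  |a| = 1318.3 m/s².

1320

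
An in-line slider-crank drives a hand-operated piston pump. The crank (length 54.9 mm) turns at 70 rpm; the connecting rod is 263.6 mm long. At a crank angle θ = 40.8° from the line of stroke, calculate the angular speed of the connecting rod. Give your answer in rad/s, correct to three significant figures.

ω = 7.33 rad/s (converted from 70 rpm).
The rod makes angle φ with the slider axis where L sinφ = r sinθ; differentiating, L cosφ·φ̇ = r ω cosθ.
L cosφ = √(L² − r² sin²θ) = 0.26115 m.
|ω_rod| = r ω |cosθ| / √(L² − r² sin²θ) = 0.0549·7.33·0.75700/0.26115 = 1.1666 rad/s.

1.17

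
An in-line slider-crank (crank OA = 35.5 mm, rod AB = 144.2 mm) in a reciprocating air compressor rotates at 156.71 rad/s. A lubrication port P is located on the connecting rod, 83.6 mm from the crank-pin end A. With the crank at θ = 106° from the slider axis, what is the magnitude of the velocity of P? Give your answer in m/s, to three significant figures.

ω = 156.7 rad/s.  Crank-pin speed |V_A| = rω = 5.5632 m/s, perpendicular to OA.
Rod angle: sinφ = −(r/L) sinθ ⇒ φ = -13.689°; ω_rod = −rω cosθ/√(L²−r²sin²θ) = +10.945 rad/s.
V_P = V_A + ω_rod × AP, with AP = 0.0836 m along the rod.
Components: V_Px = −rω sinθ − a·ω_rod·sinφ = -5.1312 m/s;  V_Py = rω cosθ + a·ω_rod·cosφ = -0.64442 m/s.
|V_P| = √(V_Px² + V_Py²) = 5.1715 m/s.

5.17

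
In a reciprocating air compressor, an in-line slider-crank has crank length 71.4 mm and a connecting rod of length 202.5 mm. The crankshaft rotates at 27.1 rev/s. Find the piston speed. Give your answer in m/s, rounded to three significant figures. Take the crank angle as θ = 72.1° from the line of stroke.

12.9

ω = 2π·27.1 = 170.3 rad/s
For an in-line slider-crank, x = r cosθ + √(L² − r² sin²θ), so v = −rω sinθ·[1 + r cosθ/√(L² − r² sin²θ)].
With r = 0.0714 m, L = 0.2025 m, θ = 72.1°: √(L² − r² sin²θ) = 0.19076 m.
v = −0.0714·170.3·0.95159·[1 + 0.0714·0.30736/0.19076] = -12.9 m/s.
|v| = 12.9 m/s.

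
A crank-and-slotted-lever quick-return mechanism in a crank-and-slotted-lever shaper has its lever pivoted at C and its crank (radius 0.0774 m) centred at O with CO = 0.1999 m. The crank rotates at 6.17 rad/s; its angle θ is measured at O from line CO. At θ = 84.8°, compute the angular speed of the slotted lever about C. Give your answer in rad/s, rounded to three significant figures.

0.936

ω = 6.17 rad/s
Crank pin A relative to C: A = (d + r cosθ, r sinθ); lever angle φ = atan2(r sinθ, d + r cosθ).
Differentiating tanφ: φ̇ = rω(d cosθ + r)/(d² + r² + 2dr cosθ).
d² + r² + 2dr cosθ = |CA|² = 0.0487554 m²;  d cosθ + r = +0.095517 m.
|ω_lever| = |0.0774·6.17·+0.095517| / 0.0487554 = 0.93559 rad/s.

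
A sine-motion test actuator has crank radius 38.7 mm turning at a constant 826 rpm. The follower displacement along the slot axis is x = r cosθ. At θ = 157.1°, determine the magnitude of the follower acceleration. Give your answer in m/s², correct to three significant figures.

ω = 86.5 rad/s (from 826 rpm).
x = r cosθ ⇒ ẍ = −rω² cosθ (ω constant).
|a| = rω²|cosθ| = 0.0387·(86.5)²·|cos 157.1°| = 266.73 m/s².

267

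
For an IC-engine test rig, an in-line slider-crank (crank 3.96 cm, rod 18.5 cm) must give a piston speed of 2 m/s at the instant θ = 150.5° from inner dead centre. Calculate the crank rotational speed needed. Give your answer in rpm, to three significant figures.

1210

For an in-line slider-crank, |v_piston| = rω|sinθ|·[1 + r cosθ/√(L² − r² sin²θ)].
With r = 0.0396 m, L = 0.185 m, θ = 150.5°: the bracketed kinematic factor |dx/dθ| = 0.015847 m.
ω = v/|dx/dθ| = 2/0.015847 = 126.21 rad/s.
N = 60ω/(2π) = 1205.2 rpm.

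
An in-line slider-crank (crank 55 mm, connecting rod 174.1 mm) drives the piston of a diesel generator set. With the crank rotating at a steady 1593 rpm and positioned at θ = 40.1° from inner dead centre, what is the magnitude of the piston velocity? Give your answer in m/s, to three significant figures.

7.37

ω = 2π·1593/60 = 166.8 rad/s
For an in-line slider-crank, x = r cosθ + √(L² − r² sin²θ), so v = −rω sinθ·[1 + r cosθ/√(L² − r² sin²θ)].
With r = 0.055 m, L = 0.1741 m, θ = 40.1°: √(L² − r² sin²θ) = 0.17046 m.
v = −0.055·166.8·0.64412·[1 + 0.055·0.76492/0.17046] = -7.3685 m/s.
|v| = 7.3685 m/s.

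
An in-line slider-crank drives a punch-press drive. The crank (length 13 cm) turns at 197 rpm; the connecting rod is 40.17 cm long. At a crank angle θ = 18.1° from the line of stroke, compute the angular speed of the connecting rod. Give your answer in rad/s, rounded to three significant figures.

ω = 20.63 rad/s (converted from 197 rpm).
The rod makes angle φ with the slider axis where L sinφ = r sinθ; differentiating, L cosφ·φ̇ = r ω cosθ.
L cosφ = √(L² − r² sin²θ) = 0.39966 m.
|ω_rod| = r ω |cosθ| / √(L² − r² sin²θ) = 0.13·20.63·0.95052/0.39966 = 6.3783 rad/s.

6.38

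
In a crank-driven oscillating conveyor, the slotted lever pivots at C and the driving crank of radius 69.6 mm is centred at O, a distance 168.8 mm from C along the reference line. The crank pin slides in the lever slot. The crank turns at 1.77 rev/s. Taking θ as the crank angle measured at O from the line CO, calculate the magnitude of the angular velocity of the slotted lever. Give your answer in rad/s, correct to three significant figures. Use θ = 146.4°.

3.99

ω = 11.12 rad/s (from 1.77 rev/s).
Crank pin A relative to C: A = (d + r cosθ, r sinθ); lever angle φ = atan2(r sinθ, d + r cosθ).
Differentiating tanφ: φ̇ = rω(d cosθ + r)/(d² + r² + 2dr cosθ).
d² + r² + 2dr cosθ = |CA|² = 0.0137665 m²;  d cosθ + r = -0.070997 m.
|ω_lever| = |0.0696·11.12·-0.070997| / 0.0137665 = 3.9919 rad/s.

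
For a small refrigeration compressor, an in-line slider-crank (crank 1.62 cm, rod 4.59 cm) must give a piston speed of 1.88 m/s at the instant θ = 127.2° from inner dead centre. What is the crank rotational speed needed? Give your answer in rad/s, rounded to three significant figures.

187

For an in-line slider-crank, |v_piston| = rω|sinθ|·[1 + r cosθ/√(L² − r² sin²θ)].
With r = 0.0162 m, L = 0.0459 m, θ = 127.2°: the bracketed kinematic factor |dx/dθ| = 0.010035 m.
ω = v/|dx/dθ| = 1.88/0.010035 = 187.35 rad/s.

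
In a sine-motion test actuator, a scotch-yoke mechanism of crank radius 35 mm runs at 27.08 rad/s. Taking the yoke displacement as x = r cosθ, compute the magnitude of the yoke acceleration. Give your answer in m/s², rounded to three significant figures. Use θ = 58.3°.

13.5

ω = 27.08 rad/s
x = r cosθ ⇒ ẍ = −rω² cosθ (ω constant).
|a| = rω²|cosθ| = 0.035·(27.08)²·|cos 58.3°| = 13.487 m/s².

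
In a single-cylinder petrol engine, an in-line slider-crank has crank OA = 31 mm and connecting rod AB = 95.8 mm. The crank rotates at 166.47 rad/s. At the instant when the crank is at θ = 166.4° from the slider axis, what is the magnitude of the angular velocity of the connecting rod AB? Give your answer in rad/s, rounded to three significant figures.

52.5

ω = 166.5 rad/s
The rod makes angle φ with the slider axis where L sinφ = r sinθ; differentiating, L cosφ·φ̇ = r ω cosθ.
L cosφ = √(L² − r² sin²θ) = 0.095522 m.
|ω_rod| = r ω |cosθ| / √(L² − r² sin²θ) = 0.031·166.5·0.97196/0.095522 = 52.51 rad/s.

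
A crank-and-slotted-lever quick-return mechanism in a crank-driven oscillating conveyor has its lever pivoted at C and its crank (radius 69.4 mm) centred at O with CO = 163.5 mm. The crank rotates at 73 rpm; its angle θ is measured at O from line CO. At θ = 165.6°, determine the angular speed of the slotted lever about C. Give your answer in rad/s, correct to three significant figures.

ω = 7.645 rad/s (from 73 rpm).
Crank pin A relative to C: A = (d + r cosθ, r sinθ); lever angle φ = atan2(r sinθ, d + r cosθ).
Differentiating tanφ: φ̇ = rω(d cosθ + r)/(d² + r² + 2dr cosθ).
d² + r² + 2dr cosθ = |CA|² = 0.00956778 m²;  d cosθ + r = -0.088963 m.
|ω_lever| = |0.0694·7.645·-0.088963| / 0.00956778 = 4.933 rad/s.

4.93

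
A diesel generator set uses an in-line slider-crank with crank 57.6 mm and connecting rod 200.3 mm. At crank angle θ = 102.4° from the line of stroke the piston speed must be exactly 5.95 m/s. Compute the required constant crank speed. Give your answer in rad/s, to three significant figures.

113

For an in-line slider-crank, |v_piston| = rω|sinθ|·[1 + r cosθ/√(L² − r² sin²θ)].
With r = 0.0576 m, L = 0.2003 m, θ = 102.4°: the bracketed kinematic factor |dx/dθ| = 0.052637 m.
ω = v/|dx/dθ| = 5.95/0.052637 = 113.04 rad/s.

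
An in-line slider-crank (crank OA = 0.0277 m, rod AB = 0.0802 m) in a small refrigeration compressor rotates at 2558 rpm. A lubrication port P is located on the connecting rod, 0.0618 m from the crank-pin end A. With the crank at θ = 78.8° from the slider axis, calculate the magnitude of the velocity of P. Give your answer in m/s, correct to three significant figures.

7.69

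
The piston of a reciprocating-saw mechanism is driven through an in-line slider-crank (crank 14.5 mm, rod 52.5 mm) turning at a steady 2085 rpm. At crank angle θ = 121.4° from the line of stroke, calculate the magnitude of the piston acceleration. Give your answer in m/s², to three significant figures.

447

ω = 2π·2085/60 = 218.3 rad/s
x(θ) = r cosθ + √(L² − r² sin²θ); with ω constant, a = ω²·d²x/dθ².
d²x/dθ² = −r cosθ − r²(cos2θ)/√u − r⁴ sin²2θ/(4u^{3/2}),  u = L² − r² sin²θ = 0.00260307 m².
Substituting r = 0.0145 m, L = 0.0525 m, θ = 121.4°: d²x/dθ² = +0.0093725 m.
a = ω²·d²x/dθ² = (218.3)²·(+0.0093725) = +446.81 m/s²;  |a| = 446.81 m/s².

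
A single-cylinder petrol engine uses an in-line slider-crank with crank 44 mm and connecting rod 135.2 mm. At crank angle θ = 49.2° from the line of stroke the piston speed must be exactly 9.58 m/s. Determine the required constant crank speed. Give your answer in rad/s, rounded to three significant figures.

236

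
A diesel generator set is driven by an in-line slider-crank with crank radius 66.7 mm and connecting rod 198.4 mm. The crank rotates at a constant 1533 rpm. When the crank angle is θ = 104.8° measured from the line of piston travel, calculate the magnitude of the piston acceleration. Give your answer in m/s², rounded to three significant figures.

ω = 2π·1533/60 = 160.5 rad/s
x(θ) = r cosθ + √(L² − r² sin²θ); with ω constant, a = ω²·d²x/dθ².
d²x/dθ² = −r cosθ − r²(cos2θ)/√u − r⁴ sin²2θ/(4u^{3/2}),  u = L² − r² sin²θ = 0.035204 m².
Substituting r = 0.0667 m, L = 0.1984 m, θ = 104.8°: d²x/dθ² = +0.037472 m.
a = ω²·d²x/dθ² = (160.5)²·(+0.037472) = +965.72 m/s²;  |a| = 965.72 m/s².

966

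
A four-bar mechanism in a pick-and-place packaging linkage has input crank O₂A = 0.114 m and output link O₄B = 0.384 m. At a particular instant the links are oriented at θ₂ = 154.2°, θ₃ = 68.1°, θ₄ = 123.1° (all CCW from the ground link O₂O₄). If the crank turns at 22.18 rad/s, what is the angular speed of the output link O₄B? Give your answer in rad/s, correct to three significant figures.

ω₂ = 22.18 rad/s
Differentiating the loop-closure r₂e^{iθ₂}+r₃e^{iθ₃}=r₁+r₄e^{iθ₄} gives r₂ω₂e^{iθ₂}+r₃ω₃e^{iθ₃}=r₄ω₄e^{iθ₄}.
Eliminating the other unknown: ω₄ = r₂ω₂ sin(θ₂−θ₃) / [r₄ sin(θ₄−θ₃)].
Numerator sine = +0.99768; denominator sine = +0.81915.
Result = 0.114·22.18·(+0.99768) / (0.384·(+0.81915)) = +8.0198 rad/s; magnitude 8.0198 rad/s.

8.02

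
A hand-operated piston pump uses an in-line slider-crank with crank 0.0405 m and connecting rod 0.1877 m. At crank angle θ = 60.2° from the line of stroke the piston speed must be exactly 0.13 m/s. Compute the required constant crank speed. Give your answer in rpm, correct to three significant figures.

31.8

For an in-line slider-crank, |v_piston| = rω|sinθ|·[1 + r cosθ/√(L² − r² sin²θ)].
With r = 0.0405 m, L = 0.1877 m, θ = 60.2°: the bracketed kinematic factor |dx/dθ| = 0.038981 m.
ω = v/|dx/dθ| = 0.13/0.038981 = 3.335 rad/s.
N = 60ω/(2π) = 31.847 rpm.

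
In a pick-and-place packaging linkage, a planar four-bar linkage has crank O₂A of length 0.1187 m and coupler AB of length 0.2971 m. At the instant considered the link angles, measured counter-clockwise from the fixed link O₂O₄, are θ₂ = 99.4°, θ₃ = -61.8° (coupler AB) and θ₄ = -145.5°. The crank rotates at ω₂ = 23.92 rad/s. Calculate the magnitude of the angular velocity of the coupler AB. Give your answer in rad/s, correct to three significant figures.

8.71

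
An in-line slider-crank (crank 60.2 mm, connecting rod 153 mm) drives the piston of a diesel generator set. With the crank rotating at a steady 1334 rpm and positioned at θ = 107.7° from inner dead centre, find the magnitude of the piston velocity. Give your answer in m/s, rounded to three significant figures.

ω = 2π·1334/60 = 139.7 rad/s
For an in-line slider-crank, x = r cosθ + √(L² − r² sin²θ), so v = −rω sinθ·[1 + r cosθ/√(L² − r² sin²θ)].
With r = 0.0602 m, L = 0.153 m, θ = 107.7°: √(L² − r² sin²θ) = 0.14184 m.
v = −0.0602·139.7·0.95266·[1 + 0.0602·-0.30403/0.14184] = -6.9778 m/s.
|v| = 6.9778 m/s.

6.98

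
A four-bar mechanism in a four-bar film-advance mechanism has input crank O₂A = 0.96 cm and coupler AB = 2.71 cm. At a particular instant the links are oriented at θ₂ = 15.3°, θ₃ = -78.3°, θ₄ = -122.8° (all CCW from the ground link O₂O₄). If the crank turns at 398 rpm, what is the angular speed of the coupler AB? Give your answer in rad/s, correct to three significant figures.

14.1

ω₂ = 41.68 rad/s (from 398 rpm).
Differentiating the loop-closure r₂e^{iθ₂}+r₃e^{iθ₃}=r₁+r₄e^{iθ₄} gives r₂ω₂e^{iθ₂}+r₃ω₃e^{iθ₃}=r₄ω₄e^{iθ₄}.
Eliminating the other unknown: ω₃ = r₂ω₂ sin(θ₄−θ₂) / [r₃ sin(θ₃−θ₄)].
Numerator sine = -0.66783; denominator sine = +0.70091.
Result = 0.0096·41.68·(-0.66783) / (0.0271·(+0.70091)) = -14.068 rad/s; magnitude 14.068 rad/s.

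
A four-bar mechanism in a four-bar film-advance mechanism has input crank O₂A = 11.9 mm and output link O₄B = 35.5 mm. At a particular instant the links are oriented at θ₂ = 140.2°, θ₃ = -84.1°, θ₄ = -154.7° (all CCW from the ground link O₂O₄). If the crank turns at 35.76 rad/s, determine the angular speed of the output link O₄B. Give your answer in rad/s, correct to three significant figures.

ω₂ = 35.76 rad/s
Differentiating the loop-closure r₂e^{iθ₂}+r₃e^{iθ₃}=r₁+r₄e^{iθ₄} gives r₂ω₂e^{iθ₂}+r₃ω₃e^{iθ₃}=r₄ω₄e^{iθ₄}.
Eliminating the other unknown: ω₄ = r₂ω₂ sin(θ₂−θ₃) / [r₄ sin(θ₄−θ₃)].
Numerator sine = -0.69842; denominator sine = -0.94322.
Result = 0.0119·35.76·(-0.69842) / (0.0355·(-0.94322)) = +8.876 rad/s; magnitude 8.876 rad/s.

8.88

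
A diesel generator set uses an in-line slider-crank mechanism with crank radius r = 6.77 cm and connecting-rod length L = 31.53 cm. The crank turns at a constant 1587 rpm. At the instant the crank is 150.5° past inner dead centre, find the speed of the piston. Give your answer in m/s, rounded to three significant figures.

4.50

ω = 2π·1587/60 = 166.2 rad/s
For an in-line slider-crank, x = r cosθ + √(L² − r² sin²θ), so v = −rω sinθ·[1 + r cosθ/√(L² − r² sin²θ)].
With r = 0.0677 m, L = 0.3153 m, θ = 150.5°: √(L² − r² sin²θ) = 0.31353 m.
v = −0.0677·166.2·0.49242·[1 + 0.0677·-0.87036/0.31353] = -4.4991 m/s.
|v| = 4.4991 m/s.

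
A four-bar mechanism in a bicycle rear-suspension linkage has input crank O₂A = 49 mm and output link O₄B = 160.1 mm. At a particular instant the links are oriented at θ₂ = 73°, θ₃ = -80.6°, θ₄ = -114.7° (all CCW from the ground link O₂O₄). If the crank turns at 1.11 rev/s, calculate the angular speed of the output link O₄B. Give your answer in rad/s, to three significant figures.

ω₂ = 6.974 rad/s (from 1.11 rev/s).
Differentiating the loop-closure r₂e^{iθ₂}+r₃e^{iθ₃}=r₁+r₄e^{iθ₄} gives r₂ω₂e^{iθ₂}+r₃ω₃e^{iθ₃}=r₄ω₄e^{iθ₄}.
Eliminating the other unknown: ω₄ = r₂ω₂ sin(θ₂−θ₃) / [r₄ sin(θ₄−θ₃)].
Numerator sine = +0.44464; denominator sine = -0.56064.
Result = 0.049·6.974·(+0.44464) / (0.1601·(-0.56064)) = -1.6929 rad/s; magnitude 1.6929 rad/s.

1.69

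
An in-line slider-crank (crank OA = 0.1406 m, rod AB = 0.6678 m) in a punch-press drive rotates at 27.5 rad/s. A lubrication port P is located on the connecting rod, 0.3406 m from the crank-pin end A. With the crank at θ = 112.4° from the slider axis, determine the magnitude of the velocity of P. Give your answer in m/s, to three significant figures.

ω = 27.5 rad/s.  Crank-pin speed |V_A| = rω = 3.8665 m/s, perpendicular to OA.
Rod angle: sinφ = −(r/L) sinθ ⇒ φ = -11.225°; ω_rod = −rω cosθ/√(L²−r²sin²θ) = +2.2494 rad/s.
V_P = V_A + ω_rod × AP, with AP = 0.3406 m along the rod.
Components: V_Px = −rω sinθ − a·ω_rod·sinφ = -3.4256 m/s;  V_Py = rω cosθ + a·ω_rod·cosφ = -0.72192 m/s.
|V_P| = √(V_Px² + V_Py²) = 3.5009 m/s.

3.50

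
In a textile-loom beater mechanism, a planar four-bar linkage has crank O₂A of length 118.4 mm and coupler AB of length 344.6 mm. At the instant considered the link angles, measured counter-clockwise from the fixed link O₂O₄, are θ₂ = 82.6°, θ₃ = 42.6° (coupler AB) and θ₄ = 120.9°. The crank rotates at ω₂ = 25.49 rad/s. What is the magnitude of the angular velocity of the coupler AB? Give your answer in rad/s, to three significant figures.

ω₂ = 25.49 rad/s
Differentiating the loop-closure r₂e^{iθ₂}+r₃e^{iθ₃}=r₁+r₄e^{iθ₄} gives r₂ω₂e^{iθ₂}+r₃ω₃e^{iθ₃}=r₄ω₄e^{iθ₄}.
Eliminating the other unknown: ω₃ = r₂ω₂ sin(θ₄−θ₂) / [r₃ sin(θ₃−θ₄)].
Numerator sine = +0.61978; denominator sine = -0.97922.
Result = 0.1184·25.49·(+0.61978) / (0.3446·(-0.97922)) = -5.5432 rad/s; magnitude 5.5432 rad/s.

5.54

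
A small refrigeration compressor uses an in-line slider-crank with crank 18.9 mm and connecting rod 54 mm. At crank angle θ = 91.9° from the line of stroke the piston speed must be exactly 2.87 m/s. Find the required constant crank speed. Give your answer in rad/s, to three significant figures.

154

For an in-line slider-crank, |v_piston| = rω|sinθ|·[1 + r cosθ/√(L² − r² sin²θ)].
With r = 0.0189 m, L = 0.054 m, θ = 91.9°: the bracketed kinematic factor |dx/dθ| = 0.018656 m.
ω = v/|dx/dθ| = 2.87/0.018656 = 153.84 rad/s.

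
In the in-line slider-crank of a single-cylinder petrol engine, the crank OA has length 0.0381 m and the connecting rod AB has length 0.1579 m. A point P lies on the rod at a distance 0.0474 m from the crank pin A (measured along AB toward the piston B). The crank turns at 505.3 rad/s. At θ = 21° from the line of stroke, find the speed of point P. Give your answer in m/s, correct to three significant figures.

14.6

ω = 505.3 rad/s.  Crank-pin speed |V_A| = rω = 19.252 m/s, perpendicular to OA.
Rod angle: sinφ = −(r/L) sinθ ⇒ φ = -4.961°; ω_rod = −rω cosθ/√(L²−r²sin²θ) = -114.25 rad/s.
V_P = V_A + ω_rod × AP, with AP = 0.0474 m along the rod.
Components: V_Px = −rω sinθ − a·ω_rod·sinφ = -7.3676 m/s;  V_Py = rω cosθ + a·ω_rod·cosφ = +12.578 m/s.
|V_P| = √(V_Px² + V_Py²) = 14.577 m/s.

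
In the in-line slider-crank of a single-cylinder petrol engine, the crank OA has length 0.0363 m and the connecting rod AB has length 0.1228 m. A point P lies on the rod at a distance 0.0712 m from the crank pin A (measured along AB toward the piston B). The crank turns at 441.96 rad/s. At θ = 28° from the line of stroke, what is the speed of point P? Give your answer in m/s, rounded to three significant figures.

10.5

ω = 442 rad/s.  Crank-pin speed |V_A| = rω = 16.043 m/s, perpendicular to OA.
Rod angle: sinφ = −(r/L) sinθ ⇒ φ = -7.977°; ω_rod = −rω cosθ/√(L²−r²sin²θ) = -116.48 rad/s.
V_P = V_A + ω_rod × AP, with AP = 0.0712 m along the rod.
Components: V_Px = −rω sinθ − a·ω_rod·sinφ = -8.6827 m/s;  V_Py = rω cosθ + a·ω_rod·cosφ = +5.9522 m/s.
|V_P| = √(V_Px² + V_Py²) = 10.527 m/s.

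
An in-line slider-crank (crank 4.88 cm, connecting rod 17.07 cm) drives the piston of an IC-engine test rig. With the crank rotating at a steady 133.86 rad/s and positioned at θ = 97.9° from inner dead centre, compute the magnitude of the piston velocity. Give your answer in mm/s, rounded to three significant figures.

ω = 133.9 rad/s
For an in-line slider-crank, x = r cosθ + √(L² − r² sin²θ), so v = −rω sinθ·[1 + r cosθ/√(L² − r² sin²θ)].
With r = 0.0488 m, L = 0.1707 m, θ = 97.9°: √(L² − r² sin²θ) = 0.16371 m.
v = −0.0488·133.9·0.99051·[1 + 0.0488·-0.13744/0.16371] = -6.2053 m/s.
|v| = 6.2053 m/s = 6205.3 mm/s.

6210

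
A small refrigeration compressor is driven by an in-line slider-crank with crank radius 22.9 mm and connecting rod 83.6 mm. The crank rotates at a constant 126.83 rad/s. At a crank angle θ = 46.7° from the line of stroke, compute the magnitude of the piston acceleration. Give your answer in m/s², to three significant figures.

249

ω = 126.8 rad/s
x(θ) = r cosθ + √(L² − r² sin²θ); with ω constant, a = ω²·d²x/dθ².
d²x/dθ² = −r cosθ − r²(cos2θ)/√u − r⁴ sin²2θ/(4u^{3/2}),  u = L² − r² sin²θ = 0.0067112 m².
Substituting r = 0.0229 m, L = 0.0836 m, θ = 46.7°: d²x/dθ² = -0.01545 m.
a = ω²·d²x/dθ² = (126.8)²·(-0.01545) = -248.53 m/s²;  |a| = 248.53 m/s².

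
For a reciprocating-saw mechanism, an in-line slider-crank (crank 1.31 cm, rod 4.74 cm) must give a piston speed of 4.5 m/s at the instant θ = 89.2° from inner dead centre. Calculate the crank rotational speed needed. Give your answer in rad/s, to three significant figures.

342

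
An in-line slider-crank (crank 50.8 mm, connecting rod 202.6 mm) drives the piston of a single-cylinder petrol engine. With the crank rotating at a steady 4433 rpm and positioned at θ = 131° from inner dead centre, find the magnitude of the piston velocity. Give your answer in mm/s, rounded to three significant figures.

ω = 2π·4433/60 = 464.2 rad/s
For an in-line slider-crank, x = r cosθ + √(L² − r² sin²θ), so v = −rω sinθ·[1 + r cosθ/√(L² − r² sin²θ)].
With r = 0.0508 m, L = 0.2026 m, θ = 131°: √(L² − r² sin²θ) = 0.19894 m.
v = −0.0508·464.2·0.75471·[1 + 0.0508·-0.65606/0.19894] = -14.816 m/s.
|v| = 14.816 m/s = 14816 mm/s.

14800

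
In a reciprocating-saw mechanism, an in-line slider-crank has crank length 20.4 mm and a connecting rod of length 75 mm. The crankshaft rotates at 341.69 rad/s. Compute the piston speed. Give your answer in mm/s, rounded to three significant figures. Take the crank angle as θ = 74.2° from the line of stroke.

ω = 341.7 rad/s
For an in-line slider-crank, x = r cosθ + √(L² − r² sin²θ), so v = −rω sinθ·[1 + r cosθ/√(L² − r² sin²θ)].
With r = 0.0204 m, L = 0.075 m, θ = 74.2°: √(L² − r² sin²θ) = 0.072386 m.
v = −0.0204·341.7·0.96222·[1 + 0.0204·0.27228/0.072386] = -7.2218 m/s.
|v| = 7.2218 m/s = 7221.8 mm/s.

7220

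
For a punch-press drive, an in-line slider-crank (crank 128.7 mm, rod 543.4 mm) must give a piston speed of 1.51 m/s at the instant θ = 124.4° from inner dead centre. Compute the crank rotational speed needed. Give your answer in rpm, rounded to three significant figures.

157

For an in-line slider-crank, |v_piston| = rω|sinθ|·[1 + r cosθ/√(L² − r² sin²θ)].
With r = 0.1287 m, L = 0.5434 m, θ = 124.4°: the bracketed kinematic factor |dx/dθ| = 0.091703 m.
ω = v/|dx/dθ| = 1.51/0.091703 = 16.466 rad/s.
N = 60ω/(2π) = 157.24 rpm.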